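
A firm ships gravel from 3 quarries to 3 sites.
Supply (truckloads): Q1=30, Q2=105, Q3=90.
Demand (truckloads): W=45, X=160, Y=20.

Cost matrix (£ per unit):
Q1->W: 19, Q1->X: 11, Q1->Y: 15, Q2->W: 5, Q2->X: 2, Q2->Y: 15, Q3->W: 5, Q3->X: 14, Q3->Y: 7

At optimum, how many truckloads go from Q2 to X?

Solving gives:
  Q1–X: 30 × £11 = £330
  Q2–X: 105 × £2 = £210
  Q3–W: 45 × £5 = £225
  Q3–X: 25 × £14 = £350
  Q3–Y: 20 × £7 = £140
Total cost = £1255.
So Q2→X carries 105 truckloads.

105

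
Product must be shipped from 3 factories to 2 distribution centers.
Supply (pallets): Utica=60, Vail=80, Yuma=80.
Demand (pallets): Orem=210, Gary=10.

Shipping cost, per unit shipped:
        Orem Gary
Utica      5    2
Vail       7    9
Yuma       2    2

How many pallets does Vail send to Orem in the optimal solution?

80

The minimum-cost plan:
  Utica–Orem: 50 × 5 = 250
  Utica–Gary: 10 × 2 = 20
  Vail–Orem: 80 × 7 = 560
  Yuma–Orem: 80 × 2 = 160
Total cost = 990.
So Vail→Orem carries 80 pallets.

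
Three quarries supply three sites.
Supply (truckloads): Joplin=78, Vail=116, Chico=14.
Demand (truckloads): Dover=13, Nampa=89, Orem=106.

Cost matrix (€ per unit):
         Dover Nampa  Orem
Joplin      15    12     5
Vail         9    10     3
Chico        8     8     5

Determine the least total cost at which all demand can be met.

1453

Optimal allocation:
  Joplin–Nampa: 75 × €12 = €900
  Joplin–Orem: 3 × €5 = €15
  Vail–Dover: 13 × €9 = €117
  Vail–Orem: 103 × €3 = €309
  Chico–Nampa: 14 × €8 = €112
Total = 900 + 15 + 117 + 309 + 112 = €1453.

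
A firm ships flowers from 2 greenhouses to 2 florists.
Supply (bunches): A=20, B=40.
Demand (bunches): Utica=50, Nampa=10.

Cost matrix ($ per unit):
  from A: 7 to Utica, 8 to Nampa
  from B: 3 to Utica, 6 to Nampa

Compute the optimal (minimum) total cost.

Optimal allocation:
  A→Utica: 10 bunches
  A→Nampa: 10 bunches
  B→Utica: 40 bunches
Total cost = $270.

270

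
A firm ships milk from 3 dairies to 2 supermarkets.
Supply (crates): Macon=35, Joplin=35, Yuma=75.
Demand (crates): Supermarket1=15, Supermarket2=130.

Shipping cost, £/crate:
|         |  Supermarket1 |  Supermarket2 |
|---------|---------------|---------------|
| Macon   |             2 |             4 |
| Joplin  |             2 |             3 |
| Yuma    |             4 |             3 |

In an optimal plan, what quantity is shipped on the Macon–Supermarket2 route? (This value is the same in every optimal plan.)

Optimal shipments:
  Macon to Supermarket1: 15 crates
  Macon to Supermarket2: 20 crates
  Joplin to Supermarket2: 35 crates
  Yuma to Supermarket2: 75 crates
Total cost = £440.
So Macon→Supermarket2 carries 20 crates.

20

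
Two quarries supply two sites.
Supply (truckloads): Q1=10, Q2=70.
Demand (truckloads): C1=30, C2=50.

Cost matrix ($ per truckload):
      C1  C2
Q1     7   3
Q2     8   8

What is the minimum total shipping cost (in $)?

A cheapest plan:
  Q1–C2: 10 × $3 = $30
  Q2–C1: 30 × $8 = $240
  Q2–C2: 40 × $8 = $320
Total = 30 + 240 + 320 = $590.
(Supply check: Q1 ships 10; Q2 ships 70.)

590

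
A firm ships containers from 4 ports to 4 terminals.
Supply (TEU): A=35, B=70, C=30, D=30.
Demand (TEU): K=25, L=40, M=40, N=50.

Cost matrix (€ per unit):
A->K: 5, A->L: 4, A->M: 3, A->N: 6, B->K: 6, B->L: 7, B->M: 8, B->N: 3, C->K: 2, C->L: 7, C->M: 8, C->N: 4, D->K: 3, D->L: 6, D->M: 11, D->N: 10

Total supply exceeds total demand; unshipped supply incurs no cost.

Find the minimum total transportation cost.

595

A cheapest plan:
  A→M: 35 TEU
  B→L: 10 TEU
  B→N: 50 TEU
  C→K: 25 TEU
  C→M: 5 TEU
  D→L: 30 TEU
Total cost = €595.
(Supply check: A ships 35; B ships 60; C ships 30; D ships 30.)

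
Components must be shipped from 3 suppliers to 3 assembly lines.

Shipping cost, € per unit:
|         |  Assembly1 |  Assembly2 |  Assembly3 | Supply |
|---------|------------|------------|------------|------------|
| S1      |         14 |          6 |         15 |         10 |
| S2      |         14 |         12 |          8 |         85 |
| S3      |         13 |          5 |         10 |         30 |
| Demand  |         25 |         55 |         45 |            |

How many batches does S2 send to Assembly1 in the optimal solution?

25

Optimal shipments:
  S1 to Assembly2: 10 × €6 = €60
  S2 to Assembly1: 25 × €14 = €350
  S2 to Assembly2: 15 × €12 = €180
  S2 to Assembly3: 45 × €8 = €360
  S3 to Assembly2: 30 × €5 = €150
Total cost = €1100.
So S2→Assembly1 carries 25 batches.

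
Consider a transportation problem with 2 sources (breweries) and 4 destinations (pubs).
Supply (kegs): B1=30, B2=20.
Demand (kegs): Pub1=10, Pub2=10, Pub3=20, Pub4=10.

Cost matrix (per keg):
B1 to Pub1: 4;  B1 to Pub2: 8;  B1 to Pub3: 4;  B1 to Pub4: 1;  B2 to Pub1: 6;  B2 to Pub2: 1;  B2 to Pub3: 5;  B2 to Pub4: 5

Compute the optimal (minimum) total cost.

Optimal allocation:
  B1->Pub1: 10 kegs
  B1->Pub3: 10 kegs
  B1->Pub4: 10 kegs
  B2->Pub2: 10 kegs
  B2->Pub3: 10 kegs
Total cost = 150.
(Supply check: B1 ships 30; B2 ships 20.)

150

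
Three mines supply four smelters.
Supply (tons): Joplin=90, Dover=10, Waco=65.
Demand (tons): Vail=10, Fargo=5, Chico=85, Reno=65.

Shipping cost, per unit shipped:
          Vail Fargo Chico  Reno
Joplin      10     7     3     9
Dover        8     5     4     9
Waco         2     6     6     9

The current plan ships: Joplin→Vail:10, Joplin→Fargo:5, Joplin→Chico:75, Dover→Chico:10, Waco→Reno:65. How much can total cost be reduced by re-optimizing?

Current plan cost = 10·10 + 5·7 + 75·3 + 10·4 + 65·9 = 985.
Optimal plan:
  Joplin->Chico: 85 tons
  Joplin->Reno: 5 tons
  Dover->Fargo: 5 tons
  Dover->Reno: 5 tons
  Waco->Vail: 10 tons
  Waco->Reno: 55 tons
Optimal cost = 885.
Saving = 985 − 885 = 100.

100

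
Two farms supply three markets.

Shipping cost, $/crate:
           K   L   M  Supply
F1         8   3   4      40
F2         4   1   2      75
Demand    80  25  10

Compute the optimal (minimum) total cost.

Optimal allocation:
  F1–K: 5 crates
  F1–L: 25 crates
  F1–M: 10 crates
  F2–K: 75 crates
Total cost = $455.

455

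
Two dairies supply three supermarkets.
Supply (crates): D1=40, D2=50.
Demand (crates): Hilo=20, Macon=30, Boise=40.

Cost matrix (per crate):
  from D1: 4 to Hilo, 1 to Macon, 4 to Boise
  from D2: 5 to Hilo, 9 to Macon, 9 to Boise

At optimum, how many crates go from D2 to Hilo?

20

Optimal shipments:
  D1→Macon: 30 × 1 = 30
  D1→Boise: 10 × 4 = 40
  D2→Hilo: 20 × 5 = 100
  D2→Boise: 30 × 9 = 270
Total cost = 440.
So D2→Hilo carries 20 crates.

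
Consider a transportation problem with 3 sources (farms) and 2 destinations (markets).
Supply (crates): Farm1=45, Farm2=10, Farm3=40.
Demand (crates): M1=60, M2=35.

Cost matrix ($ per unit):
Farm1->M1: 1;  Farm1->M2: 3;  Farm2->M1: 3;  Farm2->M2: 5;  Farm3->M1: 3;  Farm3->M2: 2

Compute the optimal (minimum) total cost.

160

An optimal shipping plan:
  Farm1->M1: 45 × $1 = $45
  Farm2->M1: 10 × $3 = $30
  Farm3->M1: 5 × $3 = $15
  Farm3->M2: 35 × $2 = $70
Total = 45 + 30 + 15 + 70 = $160.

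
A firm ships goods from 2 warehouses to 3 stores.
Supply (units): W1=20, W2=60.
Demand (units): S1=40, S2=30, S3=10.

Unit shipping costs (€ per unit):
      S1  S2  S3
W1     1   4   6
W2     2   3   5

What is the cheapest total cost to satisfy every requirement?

An optimal shipping plan:
  W1 to S1: 20 units
  W2 to S1: 20 units
  W2 to S2: 30 units
  W2 to S3: 10 units
Total cost = €200.
(Supply check: W1 ships 20; W2 ships 60.)

200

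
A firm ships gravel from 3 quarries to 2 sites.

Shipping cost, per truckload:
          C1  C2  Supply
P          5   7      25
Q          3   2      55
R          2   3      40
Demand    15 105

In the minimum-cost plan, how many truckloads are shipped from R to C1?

0

Optimal shipments:
  P–C1: 15 truckloads
  P–C2: 10 truckloads
  Q–C2: 55 truckloads
  R–C2: 40 truckloads
Total cost = 375.
The route R→C1 is not used.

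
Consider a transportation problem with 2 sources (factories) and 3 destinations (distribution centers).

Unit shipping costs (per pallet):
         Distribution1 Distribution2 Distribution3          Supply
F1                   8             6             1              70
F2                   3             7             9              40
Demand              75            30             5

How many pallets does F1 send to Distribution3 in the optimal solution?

5

Optimal shipments:
  F1–Distribution1: 35 × 8 = 280
  F1–Distribution2: 30 × 6 = 180
  F1–Distribution3: 5 × 1 = 5
  F2–Distribution1: 40 × 3 = 120
Total cost = 585.
So F1→Distribution3 carries 5 pallets.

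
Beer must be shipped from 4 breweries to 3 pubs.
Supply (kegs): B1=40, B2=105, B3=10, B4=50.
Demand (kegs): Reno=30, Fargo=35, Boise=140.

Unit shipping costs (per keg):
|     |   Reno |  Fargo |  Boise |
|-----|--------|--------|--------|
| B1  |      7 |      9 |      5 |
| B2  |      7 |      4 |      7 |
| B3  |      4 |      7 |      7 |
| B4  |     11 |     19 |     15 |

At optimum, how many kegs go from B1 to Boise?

Optimal shipments:
  B1→Boise: 40 × 5 = 200
  B2→Fargo: 35 × 4 = 140
  B2→Boise: 70 × 7 = 490
  B3→Boise: 10 × 7 = 70
  B4→Reno: 30 × 11 = 330
  B4→Boise: 20 × 15 = 300
Total cost = 1530.
So B1→Boise carries 40 kegs.

40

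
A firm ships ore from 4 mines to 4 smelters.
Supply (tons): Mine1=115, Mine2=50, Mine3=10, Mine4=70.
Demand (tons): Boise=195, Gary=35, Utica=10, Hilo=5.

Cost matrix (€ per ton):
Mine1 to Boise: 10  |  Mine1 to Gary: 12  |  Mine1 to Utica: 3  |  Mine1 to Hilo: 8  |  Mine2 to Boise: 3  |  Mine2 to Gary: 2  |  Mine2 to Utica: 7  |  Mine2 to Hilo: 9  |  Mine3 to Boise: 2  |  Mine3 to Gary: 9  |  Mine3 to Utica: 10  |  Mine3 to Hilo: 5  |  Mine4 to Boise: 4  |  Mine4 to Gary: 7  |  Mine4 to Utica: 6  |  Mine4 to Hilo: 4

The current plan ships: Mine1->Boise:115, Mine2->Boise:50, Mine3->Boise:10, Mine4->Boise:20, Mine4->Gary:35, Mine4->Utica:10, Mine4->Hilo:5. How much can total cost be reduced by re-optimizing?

Current plan cost = 115·10 + 50·3 + 10·2 + 20·4 + 35·7 + 10·6 + 5·4 = €1725.
Optimal plan:
  Mine1 to Boise: 100 × €10 = €1000
  Mine1 to Utica: 10 × €3 = €30
  Mine1 to Hilo: 5 × €8 = €40
  Mine2 to Boise: 15 × €3 = €45
  Mine2 to Gary: 35 × €2 = €70
  Mine3 to Boise: 10 × €2 = €20
  Mine4 to Boise: 70 × €4 = €280
Optimal cost = €1485.
Saving = 1725 − 1485 = €240.

240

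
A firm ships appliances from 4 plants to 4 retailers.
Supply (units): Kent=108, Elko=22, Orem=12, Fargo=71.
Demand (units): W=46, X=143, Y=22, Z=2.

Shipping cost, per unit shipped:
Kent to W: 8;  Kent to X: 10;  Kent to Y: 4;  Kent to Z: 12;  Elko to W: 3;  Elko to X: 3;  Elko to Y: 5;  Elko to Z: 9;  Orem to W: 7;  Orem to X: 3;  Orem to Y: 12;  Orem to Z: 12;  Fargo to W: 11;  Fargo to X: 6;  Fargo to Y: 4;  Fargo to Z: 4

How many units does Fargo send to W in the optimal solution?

Solving gives:
  Kent to W: 46 units
  Kent to X: 40 units
  Kent to Y: 22 units
  Elko to X: 22 units
  Orem to X: 12 units
  Fargo to X: 69 units
  Fargo to Z: 2 units
Total cost = 1380.
The route Fargo→W is not used.

0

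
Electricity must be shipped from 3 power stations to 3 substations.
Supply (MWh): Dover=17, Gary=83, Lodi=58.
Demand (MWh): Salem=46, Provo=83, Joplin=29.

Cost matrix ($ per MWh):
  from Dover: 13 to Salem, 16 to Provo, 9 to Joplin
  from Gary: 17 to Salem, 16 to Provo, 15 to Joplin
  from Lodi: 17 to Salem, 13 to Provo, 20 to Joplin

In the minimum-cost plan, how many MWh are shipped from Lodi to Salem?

0

The minimum-cost plan:
  Dover→Joplin: 17 MWh
  Gary→Salem: 46 MWh
  Gary→Provo: 25 MWh
  Gary→Joplin: 12 MWh
  Lodi→Provo: 58 MWh
Total cost = $2269.
The route Lodi→Salem is not used.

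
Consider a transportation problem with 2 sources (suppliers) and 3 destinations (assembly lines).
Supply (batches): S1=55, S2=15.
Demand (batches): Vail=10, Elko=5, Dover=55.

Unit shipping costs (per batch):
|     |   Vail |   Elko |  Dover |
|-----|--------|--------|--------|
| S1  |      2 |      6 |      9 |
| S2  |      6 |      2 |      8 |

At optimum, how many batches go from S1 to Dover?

45

The minimum-cost plan:
  S1->Vail: 10 × 2 = 20
  S1->Dover: 45 × 9 = 405
  S2->Elko: 5 × 2 = 10
  S2->Dover: 10 × 8 = 80
Total cost = 515.
So S1→Dover carries 45 batches.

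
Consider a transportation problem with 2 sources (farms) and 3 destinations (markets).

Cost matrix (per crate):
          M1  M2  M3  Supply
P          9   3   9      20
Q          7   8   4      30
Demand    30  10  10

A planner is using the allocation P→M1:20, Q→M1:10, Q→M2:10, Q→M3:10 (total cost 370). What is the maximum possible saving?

Current plan cost = 20·9 + 10·7 + 10·8 + 10·4 = 370.
Optimal plan:
  P→M1: 10 × 9 = 90
  P→M2: 10 × 3 = 30
  Q→M1: 20 × 7 = 140
  Q→M3: 10 × 4 = 40
Optimal cost = 300.
Saving = 370 − 300 = 70.

70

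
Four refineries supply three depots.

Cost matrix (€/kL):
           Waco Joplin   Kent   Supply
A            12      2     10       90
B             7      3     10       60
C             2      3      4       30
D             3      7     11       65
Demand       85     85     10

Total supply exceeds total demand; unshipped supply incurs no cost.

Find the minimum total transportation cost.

445

Optimal allocation:
  A–Joplin: 85 × €2 = €170
  C–Waco: 20 × €2 = €40
  C–Kent: 10 × €4 = €40
  D–Waco: 65 × €3 = €195
Total = 170 + 40 + 40 + 195 = €445.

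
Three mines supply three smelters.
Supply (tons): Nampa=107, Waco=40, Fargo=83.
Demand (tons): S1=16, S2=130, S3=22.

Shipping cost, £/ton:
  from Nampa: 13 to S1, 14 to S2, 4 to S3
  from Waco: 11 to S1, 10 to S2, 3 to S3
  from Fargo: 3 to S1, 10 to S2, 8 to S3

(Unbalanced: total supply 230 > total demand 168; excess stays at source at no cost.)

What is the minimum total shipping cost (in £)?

1528

An optimal shipping plan:
  Nampa->S2: 23 × £14 = £322
  Nampa->S3: 22 × £4 = £88
  Waco->S2: 40 × £10 = £400
  Fargo->S1: 16 × £3 = £48
  Fargo->S2: 67 × £10 = £670
Total = 322 + 88 + 400 + 48 + 670 = £1528.
(Supply check: Nampa ships 45; Waco ships 40; Fargo ships 83.)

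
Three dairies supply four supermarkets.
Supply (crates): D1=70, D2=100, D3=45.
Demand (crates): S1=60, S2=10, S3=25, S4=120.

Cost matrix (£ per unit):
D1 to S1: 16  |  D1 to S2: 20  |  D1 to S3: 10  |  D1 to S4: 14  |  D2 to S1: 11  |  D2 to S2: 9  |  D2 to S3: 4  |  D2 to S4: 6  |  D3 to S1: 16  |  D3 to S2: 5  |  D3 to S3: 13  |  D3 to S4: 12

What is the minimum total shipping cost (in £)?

One minimum-cost allocation:
  D1 to S1: 45 × £16 = £720
  D1 to S3: 25 × £10 = £250
  D2 to S4: 100 × £6 = £600
  D3 to S1: 15 × £16 = £240
  D3 to S2: 10 × £5 = £50
  D3 to S4: 20 × £12 = £240
Total = 720 + 250 + 600 + 240 + 50 + 240 = £2100.
(Supply check: D1 ships 70; D2 ships 100; D3 ships 45.)

2100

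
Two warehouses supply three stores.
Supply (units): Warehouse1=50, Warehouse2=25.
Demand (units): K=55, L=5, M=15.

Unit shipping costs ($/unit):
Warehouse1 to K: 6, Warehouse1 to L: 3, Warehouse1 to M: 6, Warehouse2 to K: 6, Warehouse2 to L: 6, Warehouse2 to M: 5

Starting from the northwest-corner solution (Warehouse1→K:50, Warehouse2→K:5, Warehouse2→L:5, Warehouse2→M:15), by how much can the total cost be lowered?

15

Current plan cost = 50·6 + 5·6 + 5·6 + 15·5 = $435.
Optimal plan:
  Warehouse1→K: 45 × $6 = $270
  Warehouse1→L: 5 × $3 = $15
  Warehouse2→K: 10 × $6 = $60
  Warehouse2→M: 15 × $5 = $75
Optimal cost = $420.
Saving = 435 − 420 = $15.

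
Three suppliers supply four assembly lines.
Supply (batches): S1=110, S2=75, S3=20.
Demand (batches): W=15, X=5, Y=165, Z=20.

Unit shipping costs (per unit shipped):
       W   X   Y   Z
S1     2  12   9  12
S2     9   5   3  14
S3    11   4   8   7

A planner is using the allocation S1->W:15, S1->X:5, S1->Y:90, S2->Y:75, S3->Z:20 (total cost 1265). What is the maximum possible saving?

15

Current plan cost = 15·2 + 5·12 + 90·9 + 75·3 + 20·7 = 1265.
Optimal plan:
  S1->W: 15 × 2 = 30
  S1->Y: 90 × 9 = 810
  S1->Z: 5 × 12 = 60
  S2->Y: 75 × 3 = 225
  S3->X: 5 × 4 = 20
  S3->Z: 15 × 7 = 105
Optimal cost = 1250.
Saving = 1265 − 1250 = 15.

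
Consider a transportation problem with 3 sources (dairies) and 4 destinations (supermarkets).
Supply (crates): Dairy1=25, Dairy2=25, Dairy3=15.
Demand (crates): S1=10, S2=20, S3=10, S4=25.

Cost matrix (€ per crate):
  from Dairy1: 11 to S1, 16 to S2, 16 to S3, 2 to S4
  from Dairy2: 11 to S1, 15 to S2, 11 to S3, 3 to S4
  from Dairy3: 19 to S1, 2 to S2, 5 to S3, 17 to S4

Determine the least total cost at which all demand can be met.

An optimal shipping plan:
  Dairy1→S4: 25 × €2 = €50
  Dairy2→S1: 10 × €11 = €110
  Dairy2→S2: 5 × €15 = €75
  Dairy2→S3: 10 × €11 = €110
  Dairy3→S2: 15 × €2 = €30
Total = 50 + 110 + 75 + 110 + 30 = €375.
(Supply check: Dairy1 ships 25; Dairy2 ships 25; Dairy3 ships 15.)

375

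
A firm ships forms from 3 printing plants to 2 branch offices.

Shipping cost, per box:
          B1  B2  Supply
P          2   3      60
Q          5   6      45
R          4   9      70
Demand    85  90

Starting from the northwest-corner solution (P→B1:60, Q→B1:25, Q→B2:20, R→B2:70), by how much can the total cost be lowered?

Current plan cost = 60·2 + 25·5 + 20·6 + 70·9 = 995.
Optimal plan:
  P→B1: 15 boxes
  P→B2: 45 boxes
  Q→B2: 45 boxes
  R→B1: 70 boxes
Optimal cost = 715.
Saving = 995 − 715 = 280.

280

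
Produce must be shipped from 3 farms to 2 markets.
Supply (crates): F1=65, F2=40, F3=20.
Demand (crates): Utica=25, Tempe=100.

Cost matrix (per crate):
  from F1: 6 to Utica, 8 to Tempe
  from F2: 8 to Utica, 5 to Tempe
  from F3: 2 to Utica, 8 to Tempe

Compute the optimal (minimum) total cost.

A cheapest plan:
  F1->Utica: 5 crates
  F1->Tempe: 60 crates
  F2->Tempe: 40 crates
  F3->Utica: 20 crates
Total cost = 750.

750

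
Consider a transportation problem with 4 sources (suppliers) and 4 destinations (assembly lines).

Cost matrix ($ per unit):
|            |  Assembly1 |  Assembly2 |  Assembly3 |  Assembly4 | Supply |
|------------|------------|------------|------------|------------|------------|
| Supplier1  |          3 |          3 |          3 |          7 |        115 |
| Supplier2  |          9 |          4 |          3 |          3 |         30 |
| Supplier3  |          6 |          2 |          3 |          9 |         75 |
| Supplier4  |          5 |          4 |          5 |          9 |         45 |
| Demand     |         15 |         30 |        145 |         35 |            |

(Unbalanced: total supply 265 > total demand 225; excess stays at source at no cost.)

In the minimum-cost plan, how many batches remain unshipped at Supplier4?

40

An optimal plan:
  Supplier1→Assembly1: 10 batches
  Supplier1→Assembly3: 100 batches
  Supplier1→Assembly4: 5 batches
  Supplier2→Assembly4: 30 batches
  Supplier3→Assembly2: 30 batches
  Supplier3→Assembly3: 45 batches
  Supplier4→Assembly1: 5 batches
Total cost = $675.
Supplier4 ships 5 of its 45, leaving 40.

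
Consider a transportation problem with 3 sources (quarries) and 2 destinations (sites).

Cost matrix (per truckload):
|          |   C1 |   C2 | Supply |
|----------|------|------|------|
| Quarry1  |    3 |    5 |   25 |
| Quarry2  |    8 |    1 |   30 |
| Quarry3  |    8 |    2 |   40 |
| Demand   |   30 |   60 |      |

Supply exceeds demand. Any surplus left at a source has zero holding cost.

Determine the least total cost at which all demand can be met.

An optimal shipping plan:
  Quarry1→C1: 25 × 3 = 75
  Quarry2→C2: 30 × 1 = 30
  Quarry3→C1: 5 × 8 = 40
  Quarry3→C2: 30 × 2 = 60
Total = 75 + 30 + 40 + 60 = 205.

205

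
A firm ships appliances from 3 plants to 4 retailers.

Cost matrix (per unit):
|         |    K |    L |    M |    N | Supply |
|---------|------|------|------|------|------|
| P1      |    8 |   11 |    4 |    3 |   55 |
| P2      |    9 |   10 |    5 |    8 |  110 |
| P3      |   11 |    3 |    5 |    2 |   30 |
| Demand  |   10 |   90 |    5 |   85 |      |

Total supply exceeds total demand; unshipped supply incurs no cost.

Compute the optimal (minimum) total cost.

1210

An optimal shipping plan:
  P1→N: 55 × 3 = 165
  P2→K: 10 × 9 = 90
  P2→L: 60 × 10 = 600
  P2→M: 5 × 5 = 25
  P2→N: 30 × 8 = 240
  P3→L: 30 × 3 = 90
Total = 165 + 90 + 600 + 25 + 240 + 90 = 1210.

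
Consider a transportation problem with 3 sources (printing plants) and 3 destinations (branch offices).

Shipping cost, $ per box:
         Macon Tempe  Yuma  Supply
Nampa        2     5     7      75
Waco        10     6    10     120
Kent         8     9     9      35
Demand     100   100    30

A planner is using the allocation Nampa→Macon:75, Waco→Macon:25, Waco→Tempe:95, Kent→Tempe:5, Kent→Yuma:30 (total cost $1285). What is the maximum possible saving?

45

Current plan cost = 75·2 + 25·10 + 95·6 + 5·9 + 30·9 = $1285.
Optimal plan:
  Nampa–Macon: 75 boxes
  Waco–Tempe: 100 boxes
  Waco–Yuma: 20 boxes
  Kent–Macon: 25 boxes
  Kent–Yuma: 10 boxes
Optimal cost = $1240.
Saving = 1285 − 1240 = $45.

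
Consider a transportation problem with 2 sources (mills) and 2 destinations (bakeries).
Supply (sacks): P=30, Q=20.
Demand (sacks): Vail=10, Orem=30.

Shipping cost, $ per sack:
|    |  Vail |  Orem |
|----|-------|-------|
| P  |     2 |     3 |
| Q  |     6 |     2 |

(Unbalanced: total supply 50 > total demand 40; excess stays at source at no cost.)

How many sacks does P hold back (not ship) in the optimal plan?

Minimum-cost shipments:
  P→Vail: 10 × $2 = $20
  P→Orem: 10 × $3 = $30
  Q→Orem: 20 × $2 = $40
Total cost = $90.
P ships 20 of its 30, leaving 10.

10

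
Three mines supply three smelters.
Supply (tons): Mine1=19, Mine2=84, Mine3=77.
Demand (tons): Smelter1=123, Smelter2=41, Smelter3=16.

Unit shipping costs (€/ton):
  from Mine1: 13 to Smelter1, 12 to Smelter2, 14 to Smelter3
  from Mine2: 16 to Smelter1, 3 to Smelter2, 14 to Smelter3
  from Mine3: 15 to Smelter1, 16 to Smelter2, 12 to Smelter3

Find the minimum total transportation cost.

2165

One minimum-cost allocation:
  Mine1 to Smelter1: 19 × €13 = €247
  Mine2 to Smelter1: 43 × €16 = €688
  Mine2 to Smelter2: 41 × €3 = €123
  Mine3 to Smelter1: 61 × €15 = €915
  Mine3 to Smelter3: 16 × €12 = €192
Total = 247 + 688 + 123 + 915 + 192 = €2165.
(Supply check: Mine1 ships 19; Mine2 ships 84; Mine3 ships 77.)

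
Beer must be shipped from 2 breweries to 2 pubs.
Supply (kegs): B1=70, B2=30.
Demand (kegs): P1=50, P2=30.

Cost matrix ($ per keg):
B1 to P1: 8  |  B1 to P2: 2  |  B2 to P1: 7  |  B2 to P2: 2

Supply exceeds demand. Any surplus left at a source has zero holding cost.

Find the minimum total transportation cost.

One minimum-cost allocation:
  B1→P1: 20 kegs
  B1→P2: 30 kegs
  B2→P1: 30 kegs
Total cost = $430.

430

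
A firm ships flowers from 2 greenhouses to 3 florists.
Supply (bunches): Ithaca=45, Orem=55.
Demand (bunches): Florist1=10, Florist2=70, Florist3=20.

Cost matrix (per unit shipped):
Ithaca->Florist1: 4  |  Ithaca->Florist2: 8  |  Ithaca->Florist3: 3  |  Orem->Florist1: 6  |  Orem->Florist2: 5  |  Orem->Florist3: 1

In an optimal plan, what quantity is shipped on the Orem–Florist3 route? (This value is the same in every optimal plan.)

0

The minimum-cost plan:
  Ithaca->Florist1: 10 × 4 = 40
  Ithaca->Florist2: 15 × 8 = 120
  Ithaca->Florist3: 20 × 3 = 60
  Orem->Florist2: 55 × 5 = 275
Total cost = 495.
The route Orem→Florist3 is not used.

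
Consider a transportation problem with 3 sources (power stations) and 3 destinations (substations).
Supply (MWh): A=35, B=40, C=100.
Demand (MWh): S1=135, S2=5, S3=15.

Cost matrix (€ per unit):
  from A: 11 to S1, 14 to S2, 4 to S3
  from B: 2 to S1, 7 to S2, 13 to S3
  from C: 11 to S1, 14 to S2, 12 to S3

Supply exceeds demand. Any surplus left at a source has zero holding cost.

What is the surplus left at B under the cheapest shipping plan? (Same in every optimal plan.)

0

Minimum-cost shipments:
  A to S2: 5 × €14 = €70
  A to S3: 15 × €4 = €60
  B to S1: 40 × €2 = €80
  C to S1: 95 × €11 = €1045
Total cost = €1255.
B ships 40 of its 40, leaving 0.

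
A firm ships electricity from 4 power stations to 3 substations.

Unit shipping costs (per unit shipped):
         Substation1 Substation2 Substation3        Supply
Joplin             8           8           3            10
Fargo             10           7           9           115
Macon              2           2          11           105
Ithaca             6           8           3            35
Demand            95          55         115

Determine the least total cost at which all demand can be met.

1290

A cheapest plan:
  Joplin->Substation3: 10 × 3 = 30
  Fargo->Substation2: 45 × 7 = 315
  Fargo->Substation3: 70 × 9 = 630
  Macon->Substation1: 95 × 2 = 190
  Macon->Substation2: 10 × 2 = 20
  Ithaca->Substation3: 35 × 3 = 105
Total = 30 + 315 + 630 + 190 + 20 + 105 = 1290.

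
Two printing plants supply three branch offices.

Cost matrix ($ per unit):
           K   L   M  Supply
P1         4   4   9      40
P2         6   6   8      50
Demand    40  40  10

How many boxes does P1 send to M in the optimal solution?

0

Solving gives:
  P1 to K: 40 × $4 = $160
  P2 to L: 40 × $6 = $240
  P2 to M: 10 × $8 = $80
Total cost = $480.
The route P1→M is not used.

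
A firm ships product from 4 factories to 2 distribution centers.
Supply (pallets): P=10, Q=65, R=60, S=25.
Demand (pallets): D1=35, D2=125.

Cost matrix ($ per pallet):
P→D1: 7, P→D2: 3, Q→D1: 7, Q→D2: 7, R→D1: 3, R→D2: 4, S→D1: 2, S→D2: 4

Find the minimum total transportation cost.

An optimal shipping plan:
  P to D2: 10 × $3 = $30
  Q to D2: 65 × $7 = $455
  R to D1: 10 × $3 = $30
  R to D2: 50 × $4 = $200
  S to D1: 25 × $2 = $50
Total = 30 + 455 + 30 + 200 + 50 = $765.

765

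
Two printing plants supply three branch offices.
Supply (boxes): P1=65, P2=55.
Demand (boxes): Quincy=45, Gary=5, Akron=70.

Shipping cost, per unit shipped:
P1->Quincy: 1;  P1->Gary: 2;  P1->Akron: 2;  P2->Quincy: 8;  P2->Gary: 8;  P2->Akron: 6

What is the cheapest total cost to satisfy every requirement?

A cheapest plan:
  P1→Quincy: 45 × 1 = 45
  P1→Gary: 5 × 2 = 10
  P1→Akron: 15 × 2 = 30
  P2→Akron: 55 × 6 = 330
Total = 45 + 10 + 30 + 330 = 415.

415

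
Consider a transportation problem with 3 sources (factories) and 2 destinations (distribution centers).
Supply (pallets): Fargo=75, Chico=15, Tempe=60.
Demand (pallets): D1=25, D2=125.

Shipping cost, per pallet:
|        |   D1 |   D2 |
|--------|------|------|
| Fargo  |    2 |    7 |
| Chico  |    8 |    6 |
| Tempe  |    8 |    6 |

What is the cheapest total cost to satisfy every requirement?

An optimal shipping plan:
  Fargo→D1: 25 × 2 = 50
  Fargo→D2: 50 × 7 = 350
  Chico→D2: 15 × 6 = 90
  Tempe→D2: 60 × 6 = 360
Total = 50 + 350 + 90 + 360 = 850.

850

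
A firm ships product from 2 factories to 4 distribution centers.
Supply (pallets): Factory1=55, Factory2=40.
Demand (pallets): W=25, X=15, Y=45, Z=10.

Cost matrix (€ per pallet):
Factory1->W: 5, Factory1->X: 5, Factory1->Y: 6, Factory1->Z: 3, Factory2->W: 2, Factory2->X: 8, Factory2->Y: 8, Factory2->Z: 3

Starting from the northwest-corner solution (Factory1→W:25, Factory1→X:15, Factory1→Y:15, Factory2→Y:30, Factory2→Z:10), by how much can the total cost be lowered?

Current plan cost = 25·5 + 15·5 + 15·6 + 30·8 + 10·3 = €560.
Optimal plan:
  Factory1→X: 15 × €5 = €75
  Factory1→Y: 40 × €6 = €240
  Factory2→W: 25 × €2 = €50
  Factory2→Y: 5 × €8 = €40
  Factory2→Z: 10 × €3 = €30
Optimal cost = €435.
Saving = 560 − 435 = €125.

125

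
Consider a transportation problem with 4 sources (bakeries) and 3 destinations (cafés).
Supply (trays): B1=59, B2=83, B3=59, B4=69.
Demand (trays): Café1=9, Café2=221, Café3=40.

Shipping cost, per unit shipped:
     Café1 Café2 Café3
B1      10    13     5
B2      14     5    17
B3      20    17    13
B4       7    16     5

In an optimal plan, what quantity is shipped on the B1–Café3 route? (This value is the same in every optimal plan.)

Optimal shipments:
  B1→Café2: 59 × 13 = 767
  B2→Café2: 83 × 5 = 415
  B3→Café2: 59 × 17 = 1003
  B4→Café1: 9 × 7 = 63
  B4→Café2: 20 × 16 = 320
  B4→Café3: 40 × 5 = 200
Total cost = 2768.
The route B1→Café3 is not used.

0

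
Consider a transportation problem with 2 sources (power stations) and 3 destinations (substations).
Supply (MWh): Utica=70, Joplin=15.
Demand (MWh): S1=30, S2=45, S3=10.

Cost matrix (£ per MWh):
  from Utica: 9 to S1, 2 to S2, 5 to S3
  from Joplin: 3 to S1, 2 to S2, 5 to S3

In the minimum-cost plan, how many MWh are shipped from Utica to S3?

10

The minimum-cost plan:
  Utica to S1: 15 × £9 = £135
  Utica to S2: 45 × £2 = £90
  Utica to S3: 10 × £5 = £50
  Joplin to S1: 15 × £3 = £45
Total cost = £320.
So Utica→S3 carries 10 MWh.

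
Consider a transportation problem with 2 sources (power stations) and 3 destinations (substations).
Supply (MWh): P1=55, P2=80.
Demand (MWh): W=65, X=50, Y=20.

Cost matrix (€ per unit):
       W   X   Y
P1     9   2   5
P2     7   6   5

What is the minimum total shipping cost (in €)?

655

One minimum-cost allocation:
  P1->X: 50 × €2 = €100
  P1->Y: 5 × €5 = €25
  P2->W: 65 × €7 = €455
  P2->Y: 15 × €5 = €75
Total = 100 + 25 + 455 + 75 = €655.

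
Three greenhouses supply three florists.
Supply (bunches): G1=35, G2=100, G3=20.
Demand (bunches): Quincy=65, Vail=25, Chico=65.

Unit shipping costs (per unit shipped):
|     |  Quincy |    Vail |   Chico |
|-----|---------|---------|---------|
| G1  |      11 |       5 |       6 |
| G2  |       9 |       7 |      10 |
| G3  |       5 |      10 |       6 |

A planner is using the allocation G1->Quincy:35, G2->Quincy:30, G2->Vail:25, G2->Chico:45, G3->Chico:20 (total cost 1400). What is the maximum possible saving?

210

Current plan cost = 35·11 + 30·9 + 25·7 + 45·10 + 20·6 = 1400.
Optimal plan:
  G1->Chico: 35 × 6 = 210
  G2->Quincy: 65 × 9 = 585
  G2->Vail: 25 × 7 = 175
  G2->Chico: 10 × 10 = 100
  G3->Chico: 20 × 6 = 120
Optimal cost = 1190.
Saving = 1400 − 1190 = 210.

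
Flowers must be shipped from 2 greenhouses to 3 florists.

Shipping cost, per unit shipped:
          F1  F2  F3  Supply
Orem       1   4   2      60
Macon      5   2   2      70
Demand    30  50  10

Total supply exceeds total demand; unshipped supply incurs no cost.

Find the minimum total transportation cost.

150

An optimal shipping plan:
  Orem–F1: 30 × 1 = 30
  Orem–F3: 10 × 2 = 20
  Macon–F2: 50 × 2 = 100
Total = 30 + 20 + 100 = 150.
(Supply check: Orem ships 40; Macon ships 50.)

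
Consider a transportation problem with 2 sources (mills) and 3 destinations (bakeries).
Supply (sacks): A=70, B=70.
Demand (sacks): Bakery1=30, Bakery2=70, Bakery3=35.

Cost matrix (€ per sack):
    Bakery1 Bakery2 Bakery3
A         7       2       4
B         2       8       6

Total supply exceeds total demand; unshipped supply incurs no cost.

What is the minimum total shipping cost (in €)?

410

One minimum-cost allocation:
  A->Bakery2: 70 sacks
  B->Bakery1: 30 sacks
  B->Bakery3: 35 sacks
Total cost = €410.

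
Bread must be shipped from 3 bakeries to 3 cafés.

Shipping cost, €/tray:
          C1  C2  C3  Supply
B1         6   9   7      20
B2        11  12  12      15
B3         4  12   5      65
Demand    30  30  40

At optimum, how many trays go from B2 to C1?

Optimal shipments:
  B1->C2: 15 × €9 = €135
  B1->C3: 5 × €7 = €35
  B2->C2: 15 × €12 = €180
  B3->C1: 30 × €4 = €120
  B3->C3: 35 × €5 = €175
Total cost = €645.
The route B2→C1 is not used.

0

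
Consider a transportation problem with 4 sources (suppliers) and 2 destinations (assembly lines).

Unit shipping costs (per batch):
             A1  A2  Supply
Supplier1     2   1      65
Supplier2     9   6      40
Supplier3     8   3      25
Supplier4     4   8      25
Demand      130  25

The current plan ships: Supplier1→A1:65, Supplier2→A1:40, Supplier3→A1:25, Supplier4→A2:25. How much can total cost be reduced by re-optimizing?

225

Current plan cost = 65·2 + 40·9 + 25·8 + 25·8 = 890.
Optimal plan:
  Supplier1->A1: 65 × 2 = 130
  Supplier2->A1: 40 × 9 = 360
  Supplier3->A2: 25 × 3 = 75
  Supplier4->A1: 25 × 4 = 100
Optimal cost = 665.
Saving = 890 − 665 = 225.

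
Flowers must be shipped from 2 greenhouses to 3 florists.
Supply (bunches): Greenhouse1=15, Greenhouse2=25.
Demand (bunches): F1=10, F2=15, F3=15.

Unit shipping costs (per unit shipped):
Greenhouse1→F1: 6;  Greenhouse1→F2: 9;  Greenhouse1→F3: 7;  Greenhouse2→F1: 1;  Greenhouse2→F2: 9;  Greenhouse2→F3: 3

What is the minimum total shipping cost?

190

An optimal shipping plan:
  Greenhouse1 to F2: 15 × 9 = 135
  Greenhouse2 to F1: 10 × 1 = 10
  Greenhouse2 to F3: 15 × 3 = 45
Total = 135 + 10 + 45 = 190.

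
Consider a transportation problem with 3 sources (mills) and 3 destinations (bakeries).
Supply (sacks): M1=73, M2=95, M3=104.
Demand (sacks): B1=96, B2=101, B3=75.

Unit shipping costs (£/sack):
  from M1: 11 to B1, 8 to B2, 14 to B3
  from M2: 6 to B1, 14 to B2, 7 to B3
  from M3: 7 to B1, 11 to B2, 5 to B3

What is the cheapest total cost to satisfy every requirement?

An optimal shipping plan:
  M1–B2: 73 sacks
  M2–B1: 95 sacks
  M3–B1: 1 sacks
  M3–B2: 28 sacks
  M3–B3: 75 sacks
Total cost = £1844.

1844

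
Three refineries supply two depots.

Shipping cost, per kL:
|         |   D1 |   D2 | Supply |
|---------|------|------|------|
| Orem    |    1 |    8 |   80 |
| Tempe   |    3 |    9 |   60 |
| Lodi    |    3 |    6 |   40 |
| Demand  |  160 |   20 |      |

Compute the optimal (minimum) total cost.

A cheapest plan:
  Orem–D1: 80 × 1 = 80
  Tempe–D1: 60 × 3 = 180
  Lodi–D1: 20 × 3 = 60
  Lodi–D2: 20 × 6 = 120
Total = 80 + 180 + 60 + 120 = 440.
(Supply check: Orem ships 80; Tempe ships 60; Lodi ships 40.)

440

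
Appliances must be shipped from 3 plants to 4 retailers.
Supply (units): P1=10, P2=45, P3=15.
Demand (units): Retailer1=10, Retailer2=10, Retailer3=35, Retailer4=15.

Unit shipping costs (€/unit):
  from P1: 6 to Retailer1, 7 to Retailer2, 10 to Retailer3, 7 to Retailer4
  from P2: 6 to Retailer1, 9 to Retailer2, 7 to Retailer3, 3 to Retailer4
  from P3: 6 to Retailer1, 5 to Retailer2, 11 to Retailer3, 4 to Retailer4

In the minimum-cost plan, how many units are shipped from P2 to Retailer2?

Solving gives:
  P1→Retailer1: 10 × €6 = €60
  P2→Retailer3: 35 × €7 = €245
  P2→Retailer4: 10 × €3 = €30
  P3→Retailer2: 10 × €5 = €50
  P3→Retailer4: 5 × €4 = €20
Total cost = €405.
The route P2→Retailer2 is not used.

0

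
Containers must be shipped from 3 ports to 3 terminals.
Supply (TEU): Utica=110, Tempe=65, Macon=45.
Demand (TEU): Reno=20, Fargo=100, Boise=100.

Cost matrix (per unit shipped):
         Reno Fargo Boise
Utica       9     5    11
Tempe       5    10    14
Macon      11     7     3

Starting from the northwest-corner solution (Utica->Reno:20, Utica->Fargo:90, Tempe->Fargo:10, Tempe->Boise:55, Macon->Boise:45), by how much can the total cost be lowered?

Current plan cost = 20·9 + 90·5 + 10·10 + 55·14 + 45·3 = 1635.
Optimal plan:
  Utica to Fargo: 100 × 5 = 500
  Utica to Boise: 10 × 11 = 110
  Tempe to Reno: 20 × 5 = 100
  Tempe to Boise: 45 × 14 = 630
  Macon to Boise: 45 × 3 = 135
Optimal cost = 1475.
Saving = 1635 − 1475 = 160.

160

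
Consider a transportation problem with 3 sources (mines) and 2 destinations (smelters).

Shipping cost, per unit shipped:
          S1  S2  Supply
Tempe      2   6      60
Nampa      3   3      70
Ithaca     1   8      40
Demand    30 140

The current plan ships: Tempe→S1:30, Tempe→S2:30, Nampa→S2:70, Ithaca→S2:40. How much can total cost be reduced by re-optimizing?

90

Current plan cost = 30·2 + 30·6 + 70·3 + 40·8 = 770.
Optimal plan:
  Tempe–S2: 60 × 6 = 360
  Nampa–S2: 70 × 3 = 210
  Ithaca–S1: 30 × 1 = 30
  Ithaca–S2: 10 × 8 = 80
Optimal cost = 680.
Saving = 770 − 680 = 90.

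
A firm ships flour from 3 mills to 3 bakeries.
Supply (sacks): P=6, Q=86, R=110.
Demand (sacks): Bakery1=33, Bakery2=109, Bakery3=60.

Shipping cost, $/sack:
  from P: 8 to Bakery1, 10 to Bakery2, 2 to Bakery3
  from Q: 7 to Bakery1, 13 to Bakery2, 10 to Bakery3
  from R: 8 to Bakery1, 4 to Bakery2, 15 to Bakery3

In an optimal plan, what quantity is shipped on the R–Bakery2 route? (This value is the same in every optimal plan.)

109

Optimal shipments:
  P->Bakery3: 6 × $2 = $12
  Q->Bakery1: 32 × $7 = $224
  Q->Bakery3: 54 × $10 = $540
  R->Bakery1: 1 × $8 = $8
  R->Bakery2: 109 × $4 = $436
Total cost = $1220.
So R→Bakery2 carries 109 sacks.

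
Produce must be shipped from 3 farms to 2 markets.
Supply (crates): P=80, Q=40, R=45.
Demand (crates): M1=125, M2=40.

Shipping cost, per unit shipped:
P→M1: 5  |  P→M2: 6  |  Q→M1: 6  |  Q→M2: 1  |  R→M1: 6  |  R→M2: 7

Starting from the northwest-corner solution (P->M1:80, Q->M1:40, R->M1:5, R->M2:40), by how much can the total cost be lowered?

Current plan cost = 80·5 + 40·6 + 5·6 + 40·7 = 950.
Optimal plan:
  P–M1: 80 × 5 = 400
  Q–M2: 40 × 1 = 40
  R–M1: 45 × 6 = 270
Optimal cost = 710.
Saving = 950 − 710 = 240.

240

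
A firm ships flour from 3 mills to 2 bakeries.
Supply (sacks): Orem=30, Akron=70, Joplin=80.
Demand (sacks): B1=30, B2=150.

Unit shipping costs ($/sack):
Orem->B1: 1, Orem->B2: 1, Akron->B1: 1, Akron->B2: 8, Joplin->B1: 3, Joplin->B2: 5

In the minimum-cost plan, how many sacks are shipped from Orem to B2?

30

Solving gives:
  Orem–B2: 30 sacks
  Akron–B1: 30 sacks
  Akron–B2: 40 sacks
  Joplin–B2: 80 sacks
Total cost = $780.
So Orem→B2 carries 30 sacks.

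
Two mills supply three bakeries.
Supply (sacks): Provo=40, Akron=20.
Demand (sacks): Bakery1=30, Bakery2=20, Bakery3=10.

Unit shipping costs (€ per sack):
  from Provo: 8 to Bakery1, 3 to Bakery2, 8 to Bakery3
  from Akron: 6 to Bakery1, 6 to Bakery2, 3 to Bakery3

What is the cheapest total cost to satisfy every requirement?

An optimal shipping plan:
  Provo to Bakery1: 20 × €8 = €160
  Provo to Bakery2: 20 × €3 = €60
  Akron to Bakery1: 10 × €6 = €60
  Akron to Bakery3: 10 × €3 = €30
Total = 160 + 60 + 60 + 30 = €310.
(Supply check: Provo ships 40; Akron ships 20.)

310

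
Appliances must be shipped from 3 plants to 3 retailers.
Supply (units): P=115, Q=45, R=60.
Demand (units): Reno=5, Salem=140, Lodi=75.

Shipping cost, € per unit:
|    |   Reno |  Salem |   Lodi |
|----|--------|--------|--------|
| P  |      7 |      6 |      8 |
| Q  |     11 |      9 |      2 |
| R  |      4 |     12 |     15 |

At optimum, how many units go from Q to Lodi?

45

The minimum-cost plan:
  P to Salem: 85 units
  P to Lodi: 30 units
  Q to Lodi: 45 units
  R to Reno: 5 units
  R to Salem: 55 units
Total cost = €1520.
So Q→Lodi carries 45 units.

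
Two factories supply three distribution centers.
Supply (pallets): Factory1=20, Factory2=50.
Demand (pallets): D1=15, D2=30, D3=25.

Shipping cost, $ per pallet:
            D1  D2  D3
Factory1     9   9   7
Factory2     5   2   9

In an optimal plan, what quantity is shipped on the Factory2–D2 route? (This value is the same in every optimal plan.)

30

The minimum-cost plan:
  Factory1->D3: 20 × $7 = $140
  Factory2->D1: 15 × $5 = $75
  Factory2->D2: 30 × $2 = $60
  Factory2->D3: 5 × $9 = $45
Total cost = $320.
So Factory2→D2 carries 30 pallets.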